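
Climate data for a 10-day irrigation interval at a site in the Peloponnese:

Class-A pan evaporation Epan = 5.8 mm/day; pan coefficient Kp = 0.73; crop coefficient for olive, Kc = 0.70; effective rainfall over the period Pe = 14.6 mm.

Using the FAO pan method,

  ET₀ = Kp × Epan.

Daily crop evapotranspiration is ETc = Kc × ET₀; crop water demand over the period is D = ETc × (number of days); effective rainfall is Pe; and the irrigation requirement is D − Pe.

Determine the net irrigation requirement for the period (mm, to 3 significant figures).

15.0 mm

ET₀ = 0.73 × 5.8 = 4.2340 mm/d
ETc = Kc × ET₀ = 0.70 × 4.2340 = 2.9638 mm/d
Crop demand D = ETc × 10 d = 2.9638 × 10 = 29.638 mm
D − Pe = 29.638 − 14.6 = 15.038 mm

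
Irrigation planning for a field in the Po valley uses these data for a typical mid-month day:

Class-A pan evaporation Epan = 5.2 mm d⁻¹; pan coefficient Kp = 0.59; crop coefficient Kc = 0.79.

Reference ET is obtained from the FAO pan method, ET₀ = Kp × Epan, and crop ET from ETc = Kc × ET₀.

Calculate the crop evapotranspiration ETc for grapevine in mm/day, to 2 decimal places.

ET₀ = 0.59 × 5.2 = 3.0680 mm/d
ETc = Kc × ET₀ = 0.79 × 3.0680 = 2.4237 mm/d

2.42 mm/day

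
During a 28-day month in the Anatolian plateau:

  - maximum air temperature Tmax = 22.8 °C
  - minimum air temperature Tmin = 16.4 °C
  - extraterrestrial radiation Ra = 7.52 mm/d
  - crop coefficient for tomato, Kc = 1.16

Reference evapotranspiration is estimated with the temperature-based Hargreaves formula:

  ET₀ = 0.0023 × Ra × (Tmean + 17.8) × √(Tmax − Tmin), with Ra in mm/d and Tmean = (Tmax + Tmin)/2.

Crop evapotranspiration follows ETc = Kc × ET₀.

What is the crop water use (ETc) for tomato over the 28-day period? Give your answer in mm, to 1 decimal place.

Tmean = (22.8 + 16.4)/2 = 19.60 °C
ET₀ = 0.0023 × 7.52 × (19.60 + 17.8) × √6.4 = 0.0023 × 7.52 × 37.40 × 2.5298 = 1.6365 mm/d
ETc = Kc × ET₀ = 1.16 × 1.6365 = 1.8983 mm/d
Over 28 days: 1.8983 × 28 = 53.152 mm

53.2 mm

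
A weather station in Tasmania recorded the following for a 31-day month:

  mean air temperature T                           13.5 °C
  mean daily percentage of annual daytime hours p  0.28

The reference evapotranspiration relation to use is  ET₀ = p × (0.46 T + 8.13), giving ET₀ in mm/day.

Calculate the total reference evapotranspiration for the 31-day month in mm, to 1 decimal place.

124.5 mm

ET₀ = 0.28 × (0.46 × 13.5 + 8.13) = 0.28 × 14.340 = 4.0152 mm/d
Monthly total = 4.0152 × 31 = 124.471 mm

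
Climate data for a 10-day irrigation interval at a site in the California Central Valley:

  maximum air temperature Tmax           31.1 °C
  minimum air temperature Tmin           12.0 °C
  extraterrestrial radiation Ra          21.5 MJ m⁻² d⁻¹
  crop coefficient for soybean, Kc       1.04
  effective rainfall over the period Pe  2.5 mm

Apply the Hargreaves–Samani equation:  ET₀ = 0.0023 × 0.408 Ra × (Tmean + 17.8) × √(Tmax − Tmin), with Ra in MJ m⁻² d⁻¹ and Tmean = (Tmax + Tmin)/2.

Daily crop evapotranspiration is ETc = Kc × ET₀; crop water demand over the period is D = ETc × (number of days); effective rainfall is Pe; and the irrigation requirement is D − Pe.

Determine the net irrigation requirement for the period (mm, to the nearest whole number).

34 mm

Tmean = (31.1 + 12.0)/2 = 21.55 °C
0.408 Ra = 0.408 × 21.5 = 8.7720 mm/d equivalent
ET₀ = 0.0023 × 8.7720 × (21.55 + 17.8) × √19.1 = 0.0023 × 8.7720 × 39.35 × 4.3704 = 3.4697 mm/d
ETc = Kc × ET₀ = 1.04 × 3.4697 = 3.6085 mm/d
Crop demand D = ETc × 10 d = 3.6085 × 10 = 36.085 mm
D − Pe = 36.085 − 2.5 = 33.585 mm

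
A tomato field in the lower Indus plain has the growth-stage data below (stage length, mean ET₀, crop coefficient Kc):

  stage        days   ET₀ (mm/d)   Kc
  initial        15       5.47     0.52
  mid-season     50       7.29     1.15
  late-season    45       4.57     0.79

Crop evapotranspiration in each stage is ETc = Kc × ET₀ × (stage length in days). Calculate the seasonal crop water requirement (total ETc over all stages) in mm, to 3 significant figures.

initial: 0.52 × 5.47 × 15 = 42.67 mm
mid-season: 1.15 × 7.29 × 50 = 419.18 mm
late-season: 0.79 × 4.57 × 45 = 162.46 mm
Seasonal total = 624.31 mm

624 mm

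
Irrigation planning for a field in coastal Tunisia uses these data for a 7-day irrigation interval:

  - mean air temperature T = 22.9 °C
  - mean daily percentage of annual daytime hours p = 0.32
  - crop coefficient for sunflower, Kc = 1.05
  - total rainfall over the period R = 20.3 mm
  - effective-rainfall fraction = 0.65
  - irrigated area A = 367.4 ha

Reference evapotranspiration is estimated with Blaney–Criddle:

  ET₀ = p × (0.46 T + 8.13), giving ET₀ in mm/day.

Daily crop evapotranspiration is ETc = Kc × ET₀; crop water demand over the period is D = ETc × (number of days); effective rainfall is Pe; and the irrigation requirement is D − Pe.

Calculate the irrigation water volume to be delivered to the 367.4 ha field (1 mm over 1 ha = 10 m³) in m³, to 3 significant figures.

ET₀ = 0.32 × (0.46 × 22.9 + 8.13) = 0.32 × 18.664 = 5.9725 mm/d
ETc = Kc × ET₀ = 1.05 × 5.9725 = 6.2711 mm/d
Crop demand D = ETc × 7 d = 6.2711 × 7 = 43.898 mm
Pe = 0.65 × 20.3 = 13.195 mm
D − Pe = 43.898 − 13.195 = 30.703 mm
Volume = 30.703 mm × 367.4 ha × 10 = 112802.8 m³

113000 m³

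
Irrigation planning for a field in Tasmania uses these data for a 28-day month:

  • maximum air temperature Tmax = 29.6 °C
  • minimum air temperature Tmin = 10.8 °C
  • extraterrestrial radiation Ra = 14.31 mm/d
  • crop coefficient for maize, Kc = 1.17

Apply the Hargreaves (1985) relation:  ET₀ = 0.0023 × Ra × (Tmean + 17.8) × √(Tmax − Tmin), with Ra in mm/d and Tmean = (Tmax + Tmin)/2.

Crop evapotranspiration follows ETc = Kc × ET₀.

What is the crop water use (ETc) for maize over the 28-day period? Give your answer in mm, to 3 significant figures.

178 mm

Tmean = (29.6 + 10.8)/2 = 20.20 °C
ET₀ = 0.0023 × 14.31 × (20.20 + 17.8) × √18.8 = 0.0023 × 14.31 × 38.00 × 4.3359 = 5.4229 mm/d
ETc = Kc × ET₀ = 1.17 × 5.4229 = 6.3448 mm/d
Over 28 days: 6.3448 × 28 = 177.654 mm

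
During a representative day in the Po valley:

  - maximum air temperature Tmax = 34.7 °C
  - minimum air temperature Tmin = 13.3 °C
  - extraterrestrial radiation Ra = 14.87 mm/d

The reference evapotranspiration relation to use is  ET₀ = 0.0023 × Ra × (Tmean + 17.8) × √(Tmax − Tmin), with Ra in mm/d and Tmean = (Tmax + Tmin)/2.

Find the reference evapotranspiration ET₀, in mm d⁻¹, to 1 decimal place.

6.6 mm d⁻¹

Tmean = (34.7 + 13.3)/2 = 24.00 °C
ET₀ = 0.0023 × 14.87 × (24.00 + 17.8) × √21.4 = 0.0023 × 14.87 × 41.80 × 4.6260 = 6.6133 mm/d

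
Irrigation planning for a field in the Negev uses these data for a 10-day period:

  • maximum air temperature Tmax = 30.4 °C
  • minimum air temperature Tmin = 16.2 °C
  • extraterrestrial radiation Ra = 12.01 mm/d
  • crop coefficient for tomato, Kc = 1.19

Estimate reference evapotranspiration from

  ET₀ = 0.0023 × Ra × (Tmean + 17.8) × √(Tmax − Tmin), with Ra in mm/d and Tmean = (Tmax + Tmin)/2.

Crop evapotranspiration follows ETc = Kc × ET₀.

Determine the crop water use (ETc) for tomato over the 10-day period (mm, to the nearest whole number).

Tmean = (30.4 + 16.2)/2 = 23.30 °C
ET₀ = 0.0023 × 12.01 × (23.30 + 17.8) × √14.2 = 0.0023 × 12.01 × 41.10 × 3.7683 = 4.2782 mm/d
ETc = Kc × ET₀ = 1.19 × 4.2782 = 5.0911 mm/d
Over 10 days: 5.0911 × 10 = 50.911 mm

51 mm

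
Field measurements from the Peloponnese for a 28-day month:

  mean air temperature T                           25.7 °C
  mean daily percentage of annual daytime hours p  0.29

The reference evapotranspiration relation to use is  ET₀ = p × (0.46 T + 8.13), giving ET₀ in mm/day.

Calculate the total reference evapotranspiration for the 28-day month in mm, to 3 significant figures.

ET₀ = 0.29 × (0.46 × 25.7 + 8.13) = 0.29 × 19.952 = 5.7861 mm/d
Monthly total = 5.7861 × 28 = 162.011 mm

162 mm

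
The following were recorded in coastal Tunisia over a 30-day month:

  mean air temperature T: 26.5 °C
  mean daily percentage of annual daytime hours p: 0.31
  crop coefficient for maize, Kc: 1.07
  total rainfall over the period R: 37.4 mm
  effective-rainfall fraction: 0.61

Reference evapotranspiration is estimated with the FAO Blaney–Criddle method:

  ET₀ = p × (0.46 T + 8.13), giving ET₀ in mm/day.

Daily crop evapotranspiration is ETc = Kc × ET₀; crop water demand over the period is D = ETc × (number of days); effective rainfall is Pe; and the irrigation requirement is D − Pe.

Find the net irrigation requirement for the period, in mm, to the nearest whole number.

ET₀ = 0.31 × (0.46 × 26.5 + 8.13) = 0.31 × 20.320 = 6.2992 mm/d
ETc = Kc × ET₀ = 1.07 × 6.2992 = 6.7401 mm/d
Crop demand D = ETc × 30 d = 6.7401 × 30 = 202.203 mm
Pe = 0.61 × 37.4 = 22.814 mm
D − Pe = 202.203 − 22.814 = 179.389 mm

179 mm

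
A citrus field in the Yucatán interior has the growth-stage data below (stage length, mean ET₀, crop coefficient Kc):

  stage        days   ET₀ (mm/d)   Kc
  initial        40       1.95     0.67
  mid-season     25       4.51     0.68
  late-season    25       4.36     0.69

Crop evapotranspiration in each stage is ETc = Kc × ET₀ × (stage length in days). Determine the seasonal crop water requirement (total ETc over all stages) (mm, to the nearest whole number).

initial: 0.67 × 1.95 × 40 = 52.26 mm
mid-season: 0.68 × 4.51 × 25 = 76.67 mm
late-season: 0.69 × 4.36 × 25 = 75.21 mm
Seasonal total = 204.14 mm

204 mm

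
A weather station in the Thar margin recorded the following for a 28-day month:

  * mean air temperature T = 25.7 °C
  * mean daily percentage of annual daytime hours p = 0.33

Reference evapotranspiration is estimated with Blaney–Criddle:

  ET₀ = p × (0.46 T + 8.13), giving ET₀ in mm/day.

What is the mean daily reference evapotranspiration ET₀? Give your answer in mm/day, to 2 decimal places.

ET₀ = 0.33 × (0.46 × 25.7 + 8.13) = 0.33 × 19.952 = 6.5842 mm/d

6.58 mm/day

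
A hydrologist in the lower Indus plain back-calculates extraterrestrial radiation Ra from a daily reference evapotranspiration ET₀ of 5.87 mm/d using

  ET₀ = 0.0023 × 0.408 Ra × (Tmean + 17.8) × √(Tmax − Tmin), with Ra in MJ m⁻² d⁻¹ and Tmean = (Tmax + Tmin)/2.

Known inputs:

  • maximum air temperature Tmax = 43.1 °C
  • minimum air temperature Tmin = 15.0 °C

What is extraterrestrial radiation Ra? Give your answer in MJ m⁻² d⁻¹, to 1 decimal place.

Tmean = (43.1+15.0)/2 = 29.05 °C; ΔT = 28.1
Ra = ET₀ / [0.0023 × 0.408 × (Tmean+17.8) × √ΔT]
   = 5.87 / (0.0023 × 0.408 × 46.85 × 5.3009) = 25.188 MJ m⁻² d⁻¹

25.2 MJ m⁻² d⁻¹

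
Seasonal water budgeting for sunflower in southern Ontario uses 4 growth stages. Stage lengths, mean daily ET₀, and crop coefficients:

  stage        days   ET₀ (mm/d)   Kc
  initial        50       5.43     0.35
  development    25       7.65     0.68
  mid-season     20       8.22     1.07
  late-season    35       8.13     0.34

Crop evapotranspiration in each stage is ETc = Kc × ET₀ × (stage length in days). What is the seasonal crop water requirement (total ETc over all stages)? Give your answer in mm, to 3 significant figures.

498 mm

initial: 0.35 × 5.43 × 50 = 95.03 mm
development: 0.68 × 7.65 × 25 = 130.05 mm
mid-season: 1.07 × 8.22 × 20 = 175.91 mm
late-season: 0.34 × 8.13 × 35 = 96.75 mm
Seasonal total = 497.74 mm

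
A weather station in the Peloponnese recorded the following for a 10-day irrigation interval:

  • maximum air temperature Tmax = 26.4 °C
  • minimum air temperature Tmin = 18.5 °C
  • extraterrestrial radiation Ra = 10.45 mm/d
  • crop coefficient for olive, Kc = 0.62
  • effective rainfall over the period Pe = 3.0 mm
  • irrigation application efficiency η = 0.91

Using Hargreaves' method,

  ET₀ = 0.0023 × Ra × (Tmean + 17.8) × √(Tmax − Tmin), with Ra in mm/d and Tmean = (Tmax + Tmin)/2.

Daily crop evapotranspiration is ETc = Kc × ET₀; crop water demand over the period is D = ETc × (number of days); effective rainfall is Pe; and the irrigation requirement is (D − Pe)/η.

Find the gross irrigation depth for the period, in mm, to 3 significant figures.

Tmean = (26.4 + 18.5)/2 = 22.45 °C
ET₀ = 0.0023 × 10.45 × (22.45 + 17.8) × √7.9 = 0.0023 × 10.45 × 40.25 × 2.8107 = 2.7191 mm/d
ETc = Kc × ET₀ = 0.62 × 2.7191 = 1.6858 mm/d
Crop demand D = ETc × 10 d = 1.6858 × 10 = 16.858 mm
D − Pe = 16.858 − 3.0 = 13.858 mm
Gross irrigation = 13.858 / 0.91 = 15.229 mm

15.2 mm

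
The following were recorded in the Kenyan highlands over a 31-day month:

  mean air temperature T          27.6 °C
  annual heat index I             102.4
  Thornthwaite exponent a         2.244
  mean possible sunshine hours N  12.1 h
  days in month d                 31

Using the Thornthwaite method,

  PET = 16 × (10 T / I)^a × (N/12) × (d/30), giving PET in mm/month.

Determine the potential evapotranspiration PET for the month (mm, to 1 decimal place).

154.3 mm

10T/I = 10 × 27.6 / 102.4 = 2.6953
(10T/I)^a = 2.6953^2.244 = 9.2530
Uncorrected PET = 16 × 9.2530 = 148.048 mm
Correction = (N/12)(d/30) = (12.1/12)(31/30) = 1.0419
PET = 148.048 × 1.0419 = 154.251 mm/month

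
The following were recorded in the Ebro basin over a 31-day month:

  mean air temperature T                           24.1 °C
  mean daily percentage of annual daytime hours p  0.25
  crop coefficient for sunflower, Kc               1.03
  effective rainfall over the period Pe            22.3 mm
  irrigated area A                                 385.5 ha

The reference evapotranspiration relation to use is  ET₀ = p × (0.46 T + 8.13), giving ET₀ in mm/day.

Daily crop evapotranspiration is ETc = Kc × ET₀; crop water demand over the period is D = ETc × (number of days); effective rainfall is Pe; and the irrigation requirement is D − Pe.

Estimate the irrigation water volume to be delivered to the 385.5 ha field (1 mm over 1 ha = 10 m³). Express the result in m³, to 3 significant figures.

505000 m³

ET₀ = 0.25 × (0.46 × 24.1 + 8.13) = 0.25 × 19.216 = 4.8040 mm/d
ETc = Kc × ET₀ = 1.03 × 4.8040 = 4.9481 mm/d
Crop demand D = ETc × 31 d = 4.9481 × 31 = 153.391 mm
D − Pe = 153.391 − 22.3 = 131.091 mm
Volume = 131.091 mm × 385.5 ha × 10 = 505355.8 m³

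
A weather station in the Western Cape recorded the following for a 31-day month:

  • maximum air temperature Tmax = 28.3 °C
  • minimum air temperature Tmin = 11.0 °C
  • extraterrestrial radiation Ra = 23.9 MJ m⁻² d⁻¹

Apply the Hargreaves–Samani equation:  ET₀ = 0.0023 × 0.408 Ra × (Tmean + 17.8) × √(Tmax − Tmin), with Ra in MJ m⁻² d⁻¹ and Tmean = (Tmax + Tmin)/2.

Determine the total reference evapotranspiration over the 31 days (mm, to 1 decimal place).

108.3 mm

Tmean = (28.3 + 11.0)/2 = 19.65 °C
0.408 Ra = 0.408 × 23.9 = 9.7512 mm/d equivalent
ET₀ = 0.0023 × 9.7512 × (19.65 + 17.8) × √17.3 = 0.0023 × 9.7512 × 37.45 × 4.1593 = 3.4935 mm/d
Over 31 days: 3.4935 × 31 = 108.299 mm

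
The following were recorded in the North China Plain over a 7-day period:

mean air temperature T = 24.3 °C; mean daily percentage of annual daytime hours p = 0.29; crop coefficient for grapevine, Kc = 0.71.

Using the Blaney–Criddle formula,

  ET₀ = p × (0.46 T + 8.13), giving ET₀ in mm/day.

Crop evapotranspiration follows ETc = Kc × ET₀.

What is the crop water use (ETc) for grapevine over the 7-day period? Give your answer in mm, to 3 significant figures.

27.8 mm

ET₀ = 0.29 × (0.46 × 24.3 + 8.13) = 0.29 × 19.308 = 5.5993 mm/d
ETc = Kc × ET₀ = 0.71 × 5.5993 = 3.9755 mm/d
Over 7 days: 3.9755 × 7 = 27.829 mm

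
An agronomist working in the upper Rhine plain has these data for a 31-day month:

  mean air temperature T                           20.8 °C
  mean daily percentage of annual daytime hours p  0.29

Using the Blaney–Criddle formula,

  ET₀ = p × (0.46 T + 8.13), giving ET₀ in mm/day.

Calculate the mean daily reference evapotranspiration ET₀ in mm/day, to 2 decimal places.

ET₀ = 0.29 × (0.46 × 20.8 + 8.13) = 0.29 × 17.698 = 5.1324 mm/d

5.13 mm/day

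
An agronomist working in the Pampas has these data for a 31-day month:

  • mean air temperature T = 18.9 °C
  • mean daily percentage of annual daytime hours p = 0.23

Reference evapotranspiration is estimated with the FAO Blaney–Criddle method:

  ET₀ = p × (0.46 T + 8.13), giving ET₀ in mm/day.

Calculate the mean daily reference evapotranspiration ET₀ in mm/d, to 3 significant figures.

ET₀ = 0.23 × (0.46 × 18.9 + 8.13) = 0.23 × 16.824 = 3.8695 mm/d

3.87 mm/d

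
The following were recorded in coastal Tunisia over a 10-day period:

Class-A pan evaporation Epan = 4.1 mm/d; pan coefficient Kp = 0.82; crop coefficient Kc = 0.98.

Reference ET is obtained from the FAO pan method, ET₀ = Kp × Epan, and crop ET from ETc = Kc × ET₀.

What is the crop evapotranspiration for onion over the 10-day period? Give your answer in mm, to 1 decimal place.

ET₀ = 0.82 × 4.1 = 3.3620 mm/d
ETc = Kc × ET₀ = 0.98 × 3.3620 = 3.2948 mm/d
Over 10 days: 3.2948 × 10 = 32.948 mm

32.9 mm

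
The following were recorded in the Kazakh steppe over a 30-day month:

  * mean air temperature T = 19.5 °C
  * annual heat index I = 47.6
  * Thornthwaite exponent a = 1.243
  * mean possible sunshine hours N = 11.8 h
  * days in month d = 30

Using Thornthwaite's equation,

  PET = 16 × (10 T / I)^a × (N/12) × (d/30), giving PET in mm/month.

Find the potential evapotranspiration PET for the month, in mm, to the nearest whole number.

91 mm

10T/I = 10 × 19.5 / 47.6 = 4.0966
(10T/I)^a = 4.0966^1.243 = 5.7709
Uncorrected PET = 16 × 5.7709 = 92.334 mm
Correction = (N/12)(d/30) = (11.8/12)(30/30) = 0.9833
PET = 92.334 × 0.9833 = 90.792 mm/month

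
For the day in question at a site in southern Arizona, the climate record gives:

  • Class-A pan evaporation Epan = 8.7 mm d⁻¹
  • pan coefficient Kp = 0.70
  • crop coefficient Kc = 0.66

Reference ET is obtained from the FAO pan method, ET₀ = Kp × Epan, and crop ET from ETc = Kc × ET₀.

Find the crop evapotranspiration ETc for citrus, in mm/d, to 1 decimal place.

4.0 mm/d

ET₀ = 0.70 × 8.7 = 6.0900 mm/d
ETc = Kc × ET₀ = 0.66 × 6.0900 = 4.0194 mm/d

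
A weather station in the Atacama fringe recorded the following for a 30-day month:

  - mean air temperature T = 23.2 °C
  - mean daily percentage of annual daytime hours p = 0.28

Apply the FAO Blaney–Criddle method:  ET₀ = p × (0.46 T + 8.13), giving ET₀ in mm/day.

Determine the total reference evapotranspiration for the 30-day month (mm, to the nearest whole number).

158 mm

ET₀ = 0.28 × (0.46 × 23.2 + 8.13) = 0.28 × 18.802 = 5.2646 mm/d
Monthly total = 5.2646 × 30 = 157.938 mm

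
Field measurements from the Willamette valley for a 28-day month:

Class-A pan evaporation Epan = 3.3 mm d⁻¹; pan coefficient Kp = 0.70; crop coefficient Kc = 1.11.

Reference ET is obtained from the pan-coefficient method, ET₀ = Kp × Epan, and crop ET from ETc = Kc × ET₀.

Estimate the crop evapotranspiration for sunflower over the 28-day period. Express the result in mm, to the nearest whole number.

ET₀ = 0.70 × 3.3 = 2.3100 mm/d
ETc = Kc × ET₀ = 1.11 × 2.3100 = 2.5641 mm/d
Over 28 days: 2.5641 × 28 = 71.795 mm

72 mm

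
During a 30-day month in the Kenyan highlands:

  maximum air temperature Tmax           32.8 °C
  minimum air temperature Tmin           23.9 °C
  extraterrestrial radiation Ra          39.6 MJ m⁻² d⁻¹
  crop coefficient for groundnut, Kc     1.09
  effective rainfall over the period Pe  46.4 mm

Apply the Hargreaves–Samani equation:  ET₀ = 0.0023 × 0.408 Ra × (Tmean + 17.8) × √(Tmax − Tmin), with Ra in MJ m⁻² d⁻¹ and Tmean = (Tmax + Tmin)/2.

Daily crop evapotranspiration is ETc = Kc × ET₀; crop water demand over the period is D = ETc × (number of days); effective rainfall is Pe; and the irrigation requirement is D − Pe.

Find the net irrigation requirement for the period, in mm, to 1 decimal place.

Tmean = (32.8 + 23.9)/2 = 28.35 °C
0.408 Ra = 0.408 × 39.6 = 16.1568 mm/d equivalent
ET₀ = 0.0023 × 16.1568 × (28.35 + 17.8) × √8.9 = 0.0023 × 16.1568 × 46.15 × 2.9833 = 5.1163 mm/d
ETc = Kc × ET₀ = 1.09 × 5.1163 = 5.5768 mm/d
Crop demand D = ETc × 30 d = 5.5768 × 30 = 167.304 mm
D − Pe = 167.304 − 46.4 = 120.904 mm

120.9 mm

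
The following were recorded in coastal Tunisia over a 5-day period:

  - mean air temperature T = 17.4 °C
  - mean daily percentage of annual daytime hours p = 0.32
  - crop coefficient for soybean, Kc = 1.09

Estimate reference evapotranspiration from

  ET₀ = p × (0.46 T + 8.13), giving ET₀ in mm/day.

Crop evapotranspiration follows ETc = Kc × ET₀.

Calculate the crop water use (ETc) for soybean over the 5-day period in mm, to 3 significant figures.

28.1 mm

ET₀ = 0.32 × (0.46 × 17.4 + 8.13) = 0.32 × 16.134 = 5.1629 mm/d
ETc = Kc × ET₀ = 1.09 × 5.1629 = 5.6276 mm/d
Over 5 days: 5.6276 × 5 = 28.138 mm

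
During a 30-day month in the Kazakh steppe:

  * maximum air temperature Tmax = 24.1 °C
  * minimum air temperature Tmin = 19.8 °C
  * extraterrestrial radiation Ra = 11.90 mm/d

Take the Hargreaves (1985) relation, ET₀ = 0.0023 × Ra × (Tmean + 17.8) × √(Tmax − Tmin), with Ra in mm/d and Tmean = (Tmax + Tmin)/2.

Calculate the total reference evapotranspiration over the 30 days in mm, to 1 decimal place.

67.7 mm

Tmean = (24.1 + 19.8)/2 = 21.95 °C
ET₀ = 0.0023 × 11.90 × (21.95 + 17.8) × √4.3 = 0.0023 × 11.90 × 39.75 × 2.0736 = 2.2560 mm/d
Over 30 days: 2.2560 × 30 = 67.680 mm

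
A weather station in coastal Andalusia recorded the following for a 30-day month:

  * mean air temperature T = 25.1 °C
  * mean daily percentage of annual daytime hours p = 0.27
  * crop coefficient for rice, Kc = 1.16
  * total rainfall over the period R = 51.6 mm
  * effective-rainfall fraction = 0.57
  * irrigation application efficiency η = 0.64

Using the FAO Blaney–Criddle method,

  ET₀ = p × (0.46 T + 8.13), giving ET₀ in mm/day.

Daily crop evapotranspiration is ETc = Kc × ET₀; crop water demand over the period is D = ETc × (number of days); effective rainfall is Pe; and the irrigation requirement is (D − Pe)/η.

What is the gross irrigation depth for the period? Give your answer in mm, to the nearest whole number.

243 mm

ET₀ = 0.27 × (0.46 × 25.1 + 8.13) = 0.27 × 19.676 = 5.3125 mm/d
ETc = Kc × ET₀ = 1.16 × 5.3125 = 6.1625 mm/d
Crop demand D = ETc × 30 d = 6.1625 × 30 = 184.875 mm
Pe = 0.57 × 51.6 = 29.412 mm
D − Pe = 184.875 − 29.412 = 155.463 mm
Gross irrigation = 155.463 / 0.64 = 242.911 mm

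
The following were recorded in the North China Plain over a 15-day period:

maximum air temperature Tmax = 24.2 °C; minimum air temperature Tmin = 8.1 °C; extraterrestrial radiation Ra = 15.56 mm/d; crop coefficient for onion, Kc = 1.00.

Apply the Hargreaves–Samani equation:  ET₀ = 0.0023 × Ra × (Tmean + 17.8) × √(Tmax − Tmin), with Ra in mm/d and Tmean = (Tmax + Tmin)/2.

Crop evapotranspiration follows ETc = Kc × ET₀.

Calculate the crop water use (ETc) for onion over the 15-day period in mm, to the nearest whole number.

Tmean = (24.2 + 8.1)/2 = 16.15 °C
ET₀ = 0.0023 × 15.56 × (16.15 + 17.8) × √16.1 = 0.0023 × 15.56 × 33.95 × 4.0125 = 4.8752 mm/d
ETc = Kc × ET₀ = 1.00 × 4.8752 = 4.8752 mm/d
Over 15 days: 4.8752 × 15 = 73.128 mm

73 mm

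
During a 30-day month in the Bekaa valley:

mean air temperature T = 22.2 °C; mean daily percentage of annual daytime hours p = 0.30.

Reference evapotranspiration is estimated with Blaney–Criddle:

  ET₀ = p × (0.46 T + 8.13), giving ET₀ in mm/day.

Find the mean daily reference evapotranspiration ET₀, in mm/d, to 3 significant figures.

ET₀ = 0.30 × (0.46 × 22.2 + 8.13) = 0.30 × 18.342 = 5.5026 mm/d

5.50 mm/d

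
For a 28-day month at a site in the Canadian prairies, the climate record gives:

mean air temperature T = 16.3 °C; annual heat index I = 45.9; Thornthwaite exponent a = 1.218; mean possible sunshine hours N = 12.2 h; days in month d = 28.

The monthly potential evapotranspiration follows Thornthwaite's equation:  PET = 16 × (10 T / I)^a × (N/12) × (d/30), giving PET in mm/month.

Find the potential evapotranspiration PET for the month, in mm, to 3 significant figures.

71.1 mm

10T/I = 10 × 16.3 / 45.9 = 3.5512
(10T/I)^a = 3.5512^1.218 = 4.6812
Uncorrected PET = 16 × 4.6812 = 74.899 mm
Correction = (N/12)(d/30) = (12.2/12)(28/30) = 0.9489
PET = 74.899 × 0.9489 = 71.072 mm/month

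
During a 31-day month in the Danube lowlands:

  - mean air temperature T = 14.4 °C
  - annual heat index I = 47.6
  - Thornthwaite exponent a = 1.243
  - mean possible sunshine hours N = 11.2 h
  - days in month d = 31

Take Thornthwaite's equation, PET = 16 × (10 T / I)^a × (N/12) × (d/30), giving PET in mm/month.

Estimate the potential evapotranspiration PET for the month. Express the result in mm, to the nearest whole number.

10T/I = 10 × 14.4 / 47.6 = 3.0252
(10T/I)^a = 3.0252^1.243 = 3.9589
Uncorrected PET = 16 × 3.9589 = 63.342 mm
Correction = (N/12)(d/30) = (11.2/12)(31/30) = 0.9644
PET = 63.342 × 0.9644 = 61.087 mm/month

61 mm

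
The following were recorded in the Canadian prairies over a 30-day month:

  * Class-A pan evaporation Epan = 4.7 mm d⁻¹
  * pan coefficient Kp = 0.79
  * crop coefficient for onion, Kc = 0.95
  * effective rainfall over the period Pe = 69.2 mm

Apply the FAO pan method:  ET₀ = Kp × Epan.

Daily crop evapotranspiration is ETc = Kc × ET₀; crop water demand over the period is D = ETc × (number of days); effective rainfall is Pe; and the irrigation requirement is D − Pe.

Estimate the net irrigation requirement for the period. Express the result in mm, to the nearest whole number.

37 mm

ET₀ = 0.79 × 4.7 = 3.7130 mm/d
ETc = Kc × ET₀ = 0.95 × 3.7130 = 3.5274 mm/d
Crop demand D = ETc × 30 d = 3.5274 × 30 = 105.822 mm
D − Pe = 105.822 − 69.2 = 36.622 mm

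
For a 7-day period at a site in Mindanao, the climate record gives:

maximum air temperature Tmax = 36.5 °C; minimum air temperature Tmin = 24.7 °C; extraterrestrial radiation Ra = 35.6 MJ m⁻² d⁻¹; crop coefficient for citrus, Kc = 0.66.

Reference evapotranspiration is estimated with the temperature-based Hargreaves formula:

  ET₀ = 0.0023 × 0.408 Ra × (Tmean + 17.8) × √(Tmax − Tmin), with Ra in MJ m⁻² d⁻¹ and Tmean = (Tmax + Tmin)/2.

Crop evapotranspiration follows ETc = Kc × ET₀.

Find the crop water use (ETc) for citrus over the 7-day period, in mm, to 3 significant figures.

25.7 mm

Tmean = (36.5 + 24.7)/2 = 30.60 °C
0.408 Ra = 0.408 × 35.6 = 14.5248 mm/d equivalent
ET₀ = 0.0023 × 14.5248 × (30.60 + 17.8) × √11.8 = 0.0023 × 14.5248 × 48.40 × 3.4351 = 5.5542 mm/d
ETc = Kc × ET₀ = 0.66 × 5.5542 = 3.6658 mm/d
Over 7 days: 3.6658 × 7 = 25.661 mm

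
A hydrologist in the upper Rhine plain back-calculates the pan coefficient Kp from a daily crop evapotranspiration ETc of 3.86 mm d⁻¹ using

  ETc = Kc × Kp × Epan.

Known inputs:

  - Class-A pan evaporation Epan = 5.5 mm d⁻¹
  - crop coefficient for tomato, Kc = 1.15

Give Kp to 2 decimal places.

ETc = Kc × Kp × Epan  ⇒  Kp = ETc / (Kc × Epan)
Kp = 3.86 / (1.15 × 5.5) = 3.86 / 6.325 = 0.6103

0.61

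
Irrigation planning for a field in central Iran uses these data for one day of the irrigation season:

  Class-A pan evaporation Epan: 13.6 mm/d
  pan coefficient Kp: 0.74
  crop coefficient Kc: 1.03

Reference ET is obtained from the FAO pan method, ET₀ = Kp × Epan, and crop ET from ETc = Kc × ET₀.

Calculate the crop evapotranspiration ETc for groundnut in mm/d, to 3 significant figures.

ET₀ = 0.74 × 13.6 = 10.0640 mm/d
ETc = Kc × ET₀ = 1.03 × 10.0640 = 10.3659 mm/d

10.4 mm/d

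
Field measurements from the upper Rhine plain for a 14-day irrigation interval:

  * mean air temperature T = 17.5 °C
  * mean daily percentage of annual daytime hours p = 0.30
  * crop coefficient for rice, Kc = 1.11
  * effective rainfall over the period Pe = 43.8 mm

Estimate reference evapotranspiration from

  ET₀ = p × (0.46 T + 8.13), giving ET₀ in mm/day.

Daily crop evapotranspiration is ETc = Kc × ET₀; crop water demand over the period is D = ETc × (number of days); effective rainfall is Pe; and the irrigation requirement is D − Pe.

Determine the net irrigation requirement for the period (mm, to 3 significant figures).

ET₀ = 0.30 × (0.46 × 17.5 + 8.13) = 0.30 × 16.180 = 4.8540 mm/d
ETc = Kc × ET₀ = 1.11 × 4.8540 = 5.3879 mm/d
Crop demand D = ETc × 14 d = 5.3879 × 14 = 75.431 mm
D − Pe = 75.431 − 43.8 = 31.631 mm

31.6 mm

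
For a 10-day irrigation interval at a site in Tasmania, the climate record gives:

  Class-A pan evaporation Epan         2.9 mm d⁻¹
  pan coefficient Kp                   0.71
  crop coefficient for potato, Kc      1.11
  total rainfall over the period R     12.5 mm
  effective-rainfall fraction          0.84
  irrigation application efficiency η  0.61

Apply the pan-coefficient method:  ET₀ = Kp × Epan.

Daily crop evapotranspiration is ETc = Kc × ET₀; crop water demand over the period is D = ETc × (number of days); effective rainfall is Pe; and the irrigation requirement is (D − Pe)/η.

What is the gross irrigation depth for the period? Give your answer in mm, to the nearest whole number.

ET₀ = 0.71 × 2.9 = 2.0590 mm/d
ETc = Kc × ET₀ = 1.11 × 2.0590 = 2.2855 mm/d
Crop demand D = ETc × 10 d = 2.2855 × 10 = 22.855 mm
Pe = 0.84 × 12.5 = 10.500 mm
D − Pe = 22.855 − 10.500 = 12.355 mm
Gross irrigation = 12.355 / 0.61 = 20.254 mm

20 mm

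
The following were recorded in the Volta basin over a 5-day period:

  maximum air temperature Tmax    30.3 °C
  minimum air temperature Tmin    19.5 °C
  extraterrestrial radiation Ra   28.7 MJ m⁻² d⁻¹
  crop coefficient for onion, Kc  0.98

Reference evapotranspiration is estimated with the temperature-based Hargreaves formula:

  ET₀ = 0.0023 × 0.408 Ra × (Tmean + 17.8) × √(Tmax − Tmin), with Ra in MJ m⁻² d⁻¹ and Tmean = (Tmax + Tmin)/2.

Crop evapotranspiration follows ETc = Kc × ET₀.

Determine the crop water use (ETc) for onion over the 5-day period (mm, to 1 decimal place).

Tmean = (30.3 + 19.5)/2 = 24.90 °C
0.408 Ra = 0.408 × 28.7 = 11.7096 mm/d equivalent
ET₀ = 0.0023 × 11.7096 × (24.90 + 17.8) × √10.8 = 0.0023 × 11.7096 × 42.70 × 3.2863 = 3.7792 mm/d
ETc = Kc × ET₀ = 0.98 × 3.7792 = 3.7036 mm/d
Over 5 days: 3.7036 × 5 = 18.518 mm

18.5 mm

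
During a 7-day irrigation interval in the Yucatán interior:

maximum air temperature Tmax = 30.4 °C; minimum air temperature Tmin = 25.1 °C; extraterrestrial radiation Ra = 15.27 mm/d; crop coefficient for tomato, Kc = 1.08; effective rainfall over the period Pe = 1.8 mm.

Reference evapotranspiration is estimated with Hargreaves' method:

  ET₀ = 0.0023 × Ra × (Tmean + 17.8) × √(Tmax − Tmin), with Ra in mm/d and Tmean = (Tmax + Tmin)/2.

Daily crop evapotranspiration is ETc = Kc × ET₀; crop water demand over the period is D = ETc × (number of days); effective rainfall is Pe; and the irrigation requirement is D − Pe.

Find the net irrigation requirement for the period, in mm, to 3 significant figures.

Tmean = (30.4 + 25.1)/2 = 27.75 °C
ET₀ = 0.0023 × 15.27 × (27.75 + 17.8) × √5.3 = 0.0023 × 15.27 × 45.55 × 2.3022 = 3.6830 mm/d
ETc = Kc × ET₀ = 1.08 × 3.6830 = 3.9776 mm/d
Crop demand D = ETc × 7 d = 3.9776 × 7 = 27.843 mm
D − Pe = 27.843 − 1.8 = 26.043 mm

26.0 mm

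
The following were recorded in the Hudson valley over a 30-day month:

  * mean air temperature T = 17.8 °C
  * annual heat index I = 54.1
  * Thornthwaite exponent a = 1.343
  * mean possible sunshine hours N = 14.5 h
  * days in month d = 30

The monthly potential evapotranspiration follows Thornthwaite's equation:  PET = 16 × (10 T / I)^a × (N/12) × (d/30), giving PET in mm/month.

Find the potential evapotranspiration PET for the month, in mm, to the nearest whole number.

10T/I = 10 × 17.8 / 54.1 = 3.2902
(10T/I)^a = 3.2902^1.343 = 4.9503
Uncorrected PET = 16 × 4.9503 = 79.205 mm
Correction = (N/12)(d/30) = (14.5/12)(30/30) = 1.2083
PET = 79.205 × 1.2083 = 95.703 mm/month

96 mm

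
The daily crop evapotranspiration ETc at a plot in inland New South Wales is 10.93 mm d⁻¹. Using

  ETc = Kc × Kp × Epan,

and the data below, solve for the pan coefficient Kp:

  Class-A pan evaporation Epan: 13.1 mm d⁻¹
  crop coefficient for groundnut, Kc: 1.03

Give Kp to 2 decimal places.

ETc = Kc × Kp × Epan  ⇒  Kp = ETc / (Kc × Epan)
Kp = 10.93 / (1.03 × 13.1) = 10.93 / 13.493 = 0.8100

0.81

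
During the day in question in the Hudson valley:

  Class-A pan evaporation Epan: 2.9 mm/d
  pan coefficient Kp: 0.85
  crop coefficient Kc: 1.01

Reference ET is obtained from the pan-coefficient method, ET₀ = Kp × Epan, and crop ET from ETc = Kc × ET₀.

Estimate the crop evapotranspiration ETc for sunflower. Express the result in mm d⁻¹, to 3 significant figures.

2.49 mm d⁻¹

ET₀ = 0.85 × 2.9 = 2.4650 mm/d
ETc = Kc × ET₀ = 1.01 × 2.4650 = 2.4897 mm/d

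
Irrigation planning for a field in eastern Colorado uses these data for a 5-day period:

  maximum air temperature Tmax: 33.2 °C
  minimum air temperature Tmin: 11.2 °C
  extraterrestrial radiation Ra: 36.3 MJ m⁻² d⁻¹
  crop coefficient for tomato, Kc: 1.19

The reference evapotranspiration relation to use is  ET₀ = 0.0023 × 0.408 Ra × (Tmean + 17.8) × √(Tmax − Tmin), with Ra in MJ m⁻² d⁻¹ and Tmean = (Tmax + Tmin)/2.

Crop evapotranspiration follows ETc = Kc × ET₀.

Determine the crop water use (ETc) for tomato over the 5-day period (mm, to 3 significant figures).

Tmean = (33.2 + 11.2)/2 = 22.20 °C
0.408 Ra = 0.408 × 36.3 = 14.8104 mm/d equivalent
ET₀ = 0.0023 × 14.8104 × (22.20 + 17.8) × √22.0 = 0.0023 × 14.8104 × 40.00 × 4.6904 = 6.3909 mm/d
ETc = Kc × ET₀ = 1.19 × 6.3909 = 7.6052 mm/d
Over 5 days: 7.6052 × 5 = 38.026 mm

38.0 mm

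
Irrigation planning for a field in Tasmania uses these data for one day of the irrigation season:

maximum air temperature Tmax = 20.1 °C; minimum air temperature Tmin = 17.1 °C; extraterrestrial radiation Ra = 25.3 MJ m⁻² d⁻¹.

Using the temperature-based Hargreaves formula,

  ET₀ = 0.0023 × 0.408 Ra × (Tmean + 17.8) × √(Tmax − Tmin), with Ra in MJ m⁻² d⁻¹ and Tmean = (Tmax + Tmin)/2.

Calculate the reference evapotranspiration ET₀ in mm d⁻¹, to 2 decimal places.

1.50 mm d⁻¹

Tmean = (20.1 + 17.1)/2 = 18.60 °C
0.408 Ra = 0.408 × 25.3 = 10.3224 mm/d equivalent
ET₀ = 0.0023 × 10.3224 × (18.60 + 17.8) × √3.0 = 0.0023 × 10.3224 × 36.40 × 1.7321 = 1.4969 mm/d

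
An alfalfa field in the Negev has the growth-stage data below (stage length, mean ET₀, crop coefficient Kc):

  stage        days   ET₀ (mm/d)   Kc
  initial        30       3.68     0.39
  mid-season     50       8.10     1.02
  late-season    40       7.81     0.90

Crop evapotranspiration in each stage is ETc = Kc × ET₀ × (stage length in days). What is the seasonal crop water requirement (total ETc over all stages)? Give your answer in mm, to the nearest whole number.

initial: 0.39 × 3.68 × 30 = 43.06 mm
mid-season: 1.02 × 8.10 × 50 = 413.10 mm
late-season: 0.90 × 7.81 × 40 = 281.16 mm
Seasonal total = 737.32 mm

737 mm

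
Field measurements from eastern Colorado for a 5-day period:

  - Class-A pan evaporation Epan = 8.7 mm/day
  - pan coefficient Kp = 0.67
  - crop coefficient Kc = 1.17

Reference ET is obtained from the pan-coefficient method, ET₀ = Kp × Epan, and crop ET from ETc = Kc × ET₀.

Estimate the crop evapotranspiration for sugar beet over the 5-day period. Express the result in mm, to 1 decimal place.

34.1 mm

ET₀ = 0.67 × 8.7 = 5.8290 mm/d
ETc = Kc × ET₀ = 1.17 × 5.8290 = 6.8199 mm/d
Over 5 days: 6.8199 × 5 = 34.100 mm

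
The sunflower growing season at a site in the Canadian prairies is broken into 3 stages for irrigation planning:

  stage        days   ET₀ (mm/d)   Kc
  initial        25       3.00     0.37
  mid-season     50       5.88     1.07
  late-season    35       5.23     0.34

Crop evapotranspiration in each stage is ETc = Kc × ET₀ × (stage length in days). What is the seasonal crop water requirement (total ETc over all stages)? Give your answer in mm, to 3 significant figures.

405 mm

initial: 0.37 × 3.00 × 25 = 27.75 mm
mid-season: 1.07 × 5.88 × 50 = 314.58 mm
late-season: 0.34 × 5.23 × 35 = 62.24 mm
Seasonal total = 404.57 mm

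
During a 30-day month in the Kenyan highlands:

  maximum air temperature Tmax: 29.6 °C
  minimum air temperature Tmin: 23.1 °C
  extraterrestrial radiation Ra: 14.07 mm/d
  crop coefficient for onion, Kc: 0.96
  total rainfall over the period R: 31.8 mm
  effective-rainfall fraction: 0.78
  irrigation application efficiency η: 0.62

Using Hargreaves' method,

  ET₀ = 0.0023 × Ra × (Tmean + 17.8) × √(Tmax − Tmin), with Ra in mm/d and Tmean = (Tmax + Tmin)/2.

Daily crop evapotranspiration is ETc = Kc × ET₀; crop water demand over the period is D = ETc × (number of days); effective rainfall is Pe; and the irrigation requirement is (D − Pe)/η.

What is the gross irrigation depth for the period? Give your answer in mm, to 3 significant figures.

Tmean = (29.6 + 23.1)/2 = 26.35 °C
ET₀ = 0.0023 × 14.07 × (26.35 + 17.8) × √6.5 = 0.0023 × 14.07 × 44.15 × 2.5495 = 3.6426 mm/d
ETc = Kc × ET₀ = 0.96 × 3.6426 = 3.4969 mm/d
Crop demand D = ETc × 30 d = 3.4969 × 30 = 104.907 mm
Pe = 0.78 × 31.8 = 24.804 mm
D − Pe = 104.907 − 24.804 = 80.103 mm
Gross irrigation = 80.103 / 0.62 = 129.198 mm

129 mm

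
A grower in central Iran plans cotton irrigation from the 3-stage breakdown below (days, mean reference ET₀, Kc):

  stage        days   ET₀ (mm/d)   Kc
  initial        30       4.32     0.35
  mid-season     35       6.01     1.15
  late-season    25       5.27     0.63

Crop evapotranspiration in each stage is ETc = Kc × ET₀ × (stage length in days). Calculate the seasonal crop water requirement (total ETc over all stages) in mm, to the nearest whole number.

initial: 0.35 × 4.32 × 30 = 45.36 mm
mid-season: 1.15 × 6.01 × 35 = 241.90 mm
late-season: 0.63 × 5.27 × 25 = 83.00 mm
Seasonal total = 370.26 mm

370 mm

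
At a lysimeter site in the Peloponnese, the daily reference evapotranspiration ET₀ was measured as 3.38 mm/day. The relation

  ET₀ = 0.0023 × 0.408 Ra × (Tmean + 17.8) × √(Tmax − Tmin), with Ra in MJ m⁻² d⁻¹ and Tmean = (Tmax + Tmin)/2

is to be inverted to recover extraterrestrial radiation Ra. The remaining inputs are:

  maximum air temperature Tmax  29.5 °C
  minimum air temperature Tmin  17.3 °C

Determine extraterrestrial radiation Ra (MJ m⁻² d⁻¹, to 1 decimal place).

Tmean = (29.5+17.3)/2 = 23.40 °C; ΔT = 12.2
Ra = ET₀ / [0.0023 × 0.408 × (Tmean+17.8) × √ΔT]
   = 3.38 / (0.0023 × 0.408 × 41.20 × 3.4928) = 25.030 MJ m⁻² d⁻¹

25.0 MJ m⁻² d⁻¹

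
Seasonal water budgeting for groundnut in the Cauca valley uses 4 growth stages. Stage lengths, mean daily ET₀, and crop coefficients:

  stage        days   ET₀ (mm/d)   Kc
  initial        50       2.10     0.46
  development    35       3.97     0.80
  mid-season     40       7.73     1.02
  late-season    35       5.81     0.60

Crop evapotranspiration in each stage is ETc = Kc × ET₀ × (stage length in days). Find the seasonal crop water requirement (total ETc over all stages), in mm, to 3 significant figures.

initial: 0.46 × 2.10 × 50 = 48.30 mm
development: 0.80 × 3.97 × 35 = 111.16 mm
mid-season: 1.02 × 7.73 × 40 = 315.38 mm
late-season: 0.60 × 5.81 × 35 = 122.01 mm
Seasonal total = 596.85 mm

597 mm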